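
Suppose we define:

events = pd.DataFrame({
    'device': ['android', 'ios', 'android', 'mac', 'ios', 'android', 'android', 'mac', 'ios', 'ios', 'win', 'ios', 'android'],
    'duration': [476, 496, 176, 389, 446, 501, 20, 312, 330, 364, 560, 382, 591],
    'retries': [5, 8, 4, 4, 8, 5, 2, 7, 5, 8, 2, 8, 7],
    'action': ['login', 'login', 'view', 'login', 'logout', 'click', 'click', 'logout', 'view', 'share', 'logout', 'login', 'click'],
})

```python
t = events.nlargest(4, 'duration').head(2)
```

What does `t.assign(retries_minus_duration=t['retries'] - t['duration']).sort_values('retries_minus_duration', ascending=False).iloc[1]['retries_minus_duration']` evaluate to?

-584

take 4 rows with largest duration:
     device  duration  retries  action
12  android       591        7   click
10      win       560        2  logout
5   android       501        5   click
1       ios       496        8   login
take first 2 rows:
     device  duration  retries  action
12  android       591        7   click
10      win       560        2  logout
add column retries_minus_duration = t['retries'] - t['duration']:
     device  duration  retries  action  retries_minus_duration
12  android       591        7   click                    -584
10      win       560        2  logout                    -558
sort by retries_minus_duration descending:
     device  duration  retries  action  retries_minus_duration
10      win       560        2  logout                    -558
12  android       591        7   click                    -584
Then the value at position 1, column 'retries_minus_duration': -584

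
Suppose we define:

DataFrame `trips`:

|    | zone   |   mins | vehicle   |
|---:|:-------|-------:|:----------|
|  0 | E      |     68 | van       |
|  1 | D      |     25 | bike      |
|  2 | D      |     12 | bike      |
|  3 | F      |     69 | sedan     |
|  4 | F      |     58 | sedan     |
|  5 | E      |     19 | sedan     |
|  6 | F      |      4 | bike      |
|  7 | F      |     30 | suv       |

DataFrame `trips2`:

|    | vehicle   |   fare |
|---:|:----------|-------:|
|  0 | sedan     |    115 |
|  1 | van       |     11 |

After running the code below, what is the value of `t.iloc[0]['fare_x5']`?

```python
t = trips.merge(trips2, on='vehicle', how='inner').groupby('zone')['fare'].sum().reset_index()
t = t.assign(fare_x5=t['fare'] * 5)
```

merge on 'vehicle' (how='inner') → 4 rows:
  zone  mins vehicle  fare
0    E    68     van    11
1    F    69   sedan   115
2    F    58   sedan   115
3    E    19   sedan   115
group by zone, sum of fare:
zone
E    126
F    230
Name: fare, dtype: int64
reset_index():
  zone  fare
0    E   126
1    F   230
add column fare_x5 = t['fare'] * 5:
  zone  fare  fare_x5
0    E   126      630
1    F   230     1150
The value at position 0, column 'fare_x5' is 630.

630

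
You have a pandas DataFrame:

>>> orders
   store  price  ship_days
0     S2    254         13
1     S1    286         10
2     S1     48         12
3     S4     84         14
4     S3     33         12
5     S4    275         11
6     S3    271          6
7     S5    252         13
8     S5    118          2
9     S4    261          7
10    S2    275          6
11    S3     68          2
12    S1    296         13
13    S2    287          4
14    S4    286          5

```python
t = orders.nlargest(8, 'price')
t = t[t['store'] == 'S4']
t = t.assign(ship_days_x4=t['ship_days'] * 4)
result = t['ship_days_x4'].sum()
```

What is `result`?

92

take 8 rows with largest price:
   store  price  ship_days
12    S1    296         13
13    S2    287          4
1     S1    286         10
14    S4    286          5
5     S4    275         11
10    S2    275          6
6     S3    271          6
9     S4    261          7
filter rows where store == 'S4':
   store  price  ship_days
14    S4    286          5
5     S4    275         11
9     S4    261          7
add column ship_days_x4 = t['ship_days'] * 4:
   store  price  ship_days  ship_days_x4
14    S4    286          5            20
5     S4    275         11            44
9     S4    261          7            28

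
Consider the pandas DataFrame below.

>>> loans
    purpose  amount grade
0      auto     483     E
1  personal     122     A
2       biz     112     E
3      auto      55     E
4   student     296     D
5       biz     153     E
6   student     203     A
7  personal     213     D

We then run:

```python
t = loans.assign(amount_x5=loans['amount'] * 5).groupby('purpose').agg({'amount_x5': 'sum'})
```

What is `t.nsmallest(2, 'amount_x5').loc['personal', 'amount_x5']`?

add column amount_x5 = loans['amount'] * 5:
    purpose  amount grade  amount_x5
0      auto     483     E       2415
1  personal     122     A        610
2       biz     112     E        560
3      auto      55     E        275
4   student     296     D       1480
5       biz     153     E        765
6   student     203     A       1015
7  personal     213     D       1065
group by purpose, sum of amount_x5:
          amount_x5
purpose            
auto           2690
biz            1325
personal       1675
student        2495
take 2 rows with smallest amount_x5:
          amount_x5
purpose            
biz            1325
personal       1675

1675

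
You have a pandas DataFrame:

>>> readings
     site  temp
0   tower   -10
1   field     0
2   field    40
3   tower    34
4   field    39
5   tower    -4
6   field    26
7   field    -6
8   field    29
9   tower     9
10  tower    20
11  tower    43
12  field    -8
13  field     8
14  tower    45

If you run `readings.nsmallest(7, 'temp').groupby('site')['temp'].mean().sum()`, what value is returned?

-3.16666666667

take 7 rows with smallest temp:
     site  temp
0   tower   -10
12  field    -8
7   field    -6
5   tower    -4
1   field     0
13  field     8
9   tower     9
group by site, mean of temp:
site
field   -1.500000
tower   -1.666667
Name: temp, dtype: float64
So sum() = -3.16666666667.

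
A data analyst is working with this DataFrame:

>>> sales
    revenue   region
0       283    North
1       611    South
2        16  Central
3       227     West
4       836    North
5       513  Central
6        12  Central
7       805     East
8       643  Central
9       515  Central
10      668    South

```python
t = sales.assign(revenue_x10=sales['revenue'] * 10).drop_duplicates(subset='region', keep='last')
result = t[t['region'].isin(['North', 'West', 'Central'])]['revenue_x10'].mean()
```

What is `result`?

5260.0

add column revenue_x10 = sales['revenue'] * 10:
    revenue   region  revenue_x10
0       283    North         2830
1       611    South         6110
2        16  Central          160
3       227     West         2270
4       836    North         8360
5       513  Central         5130
6        12  Central          120
7       805     East         8050
8       643  Central         6430
9       515  Central         5150
10      668    South         6680
drop duplicate region (keep=last):
    revenue   region  revenue_x10
3       227     West         2270
4       836    North         8360
7       805     East         8050
9       515  Central         5150
10      668    South         6680
filter rows where region in ['North', 'West', 'Central']:
   revenue   region  revenue_x10
3      227     West         2270
4      836    North         8360
9      515  Central         5150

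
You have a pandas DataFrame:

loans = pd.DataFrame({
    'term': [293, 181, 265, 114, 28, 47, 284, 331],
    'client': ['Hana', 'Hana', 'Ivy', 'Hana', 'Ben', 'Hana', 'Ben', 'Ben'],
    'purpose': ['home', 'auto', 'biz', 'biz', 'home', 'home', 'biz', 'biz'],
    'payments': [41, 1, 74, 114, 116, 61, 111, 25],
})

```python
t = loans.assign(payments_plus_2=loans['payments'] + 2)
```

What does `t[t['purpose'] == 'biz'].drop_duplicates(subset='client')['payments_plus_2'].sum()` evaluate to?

305

add column payments_plus_2 = loans['payments'] + 2:
   term client purpose  payments  payments_plus_2
0   293   Hana    home        41               43
1   181   Hana    auto         1                3
2   265    Ivy     biz        74               76
3   114   Hana     biz       114              116
4    28    Ben    home       116              118
5    47   Hana    home        61               63
6   284    Ben     biz       111              113
7   331    Ben     biz        25               27
filter rows where purpose == 'biz':
   term client purpose  payments  payments_plus_2
2   265    Ivy     biz        74               76
3   114   Hana     biz       114              116
6   284    Ben     biz       111              113
7   331    Ben     biz        25               27
drop duplicate client (keep=first):
   term client purpose  payments  payments_plus_2
2   265    Ivy     biz        74               76
3   114   Hana     biz       114              116
6   284    Ben     biz       111              113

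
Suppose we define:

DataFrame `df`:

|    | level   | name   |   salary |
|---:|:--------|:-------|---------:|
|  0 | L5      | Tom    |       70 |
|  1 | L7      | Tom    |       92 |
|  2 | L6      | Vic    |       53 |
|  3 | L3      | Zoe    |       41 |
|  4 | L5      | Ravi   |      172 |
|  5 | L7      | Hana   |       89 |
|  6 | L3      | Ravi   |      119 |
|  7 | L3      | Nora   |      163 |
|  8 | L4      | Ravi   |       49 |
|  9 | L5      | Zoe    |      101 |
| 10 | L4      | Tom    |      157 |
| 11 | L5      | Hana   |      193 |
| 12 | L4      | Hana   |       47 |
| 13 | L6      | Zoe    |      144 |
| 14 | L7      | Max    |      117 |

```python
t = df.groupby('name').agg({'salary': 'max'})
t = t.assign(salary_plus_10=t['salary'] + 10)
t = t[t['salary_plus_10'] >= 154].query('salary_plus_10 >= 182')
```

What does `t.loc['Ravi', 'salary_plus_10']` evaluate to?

group by name, max of salary:
      salary
name        
Hana     193
Max      117
Nora     163
Ravi     172
Tom      157
Vic       53
Zoe      144
add column salary_plus_10 = t['salary'] + 10:
      salary  salary_plus_10
name                        
Hana     193             203
Max      117             127
Nora     163             173
Ravi     172             182
Tom      157             167
Vic       53              63
Zoe      144             154
filter rows where salary_plus_10 >= 154:
      salary  salary_plus_10
name                        
Hana     193             203
Nora     163             173
Ravi     172             182
Tom      157             167
Zoe      144             154
filter rows where salary_plus_10 >= 182:
      salary  salary_plus_10
name                        
Hana     193             203
Ravi     172             182

182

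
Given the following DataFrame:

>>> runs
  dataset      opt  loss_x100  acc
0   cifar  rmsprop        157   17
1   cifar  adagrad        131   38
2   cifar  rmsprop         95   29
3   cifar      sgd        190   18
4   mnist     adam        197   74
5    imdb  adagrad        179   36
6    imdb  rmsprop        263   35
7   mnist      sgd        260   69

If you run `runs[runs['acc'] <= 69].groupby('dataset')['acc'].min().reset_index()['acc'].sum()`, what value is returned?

121

filter rows where acc <= 69:
  dataset      opt  loss_x100  acc
0   cifar  rmsprop        157   17
1   cifar  adagrad        131   38
2   cifar  rmsprop         95   29
3   cifar      sgd        190   18
5    imdb  adagrad        179   36
6    imdb  rmsprop        263   35
7   mnist      sgd        260   69
group by dataset, min of acc:
dataset
cifar    17
imdb     35
mnist    69
Name: acc, dtype: int64
reset_index():
  dataset  acc
0   cifar   17
1    imdb   35
2   mnist   69
Taking the sum of column 'acc' gives 121.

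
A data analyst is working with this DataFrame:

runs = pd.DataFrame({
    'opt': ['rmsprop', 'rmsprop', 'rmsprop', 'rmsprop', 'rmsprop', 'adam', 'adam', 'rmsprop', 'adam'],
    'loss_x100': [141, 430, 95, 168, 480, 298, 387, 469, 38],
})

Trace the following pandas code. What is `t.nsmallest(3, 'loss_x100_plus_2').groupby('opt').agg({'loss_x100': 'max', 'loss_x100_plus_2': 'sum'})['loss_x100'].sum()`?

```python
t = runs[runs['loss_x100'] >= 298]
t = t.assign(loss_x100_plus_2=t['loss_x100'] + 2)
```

filter rows where loss_x100 >= 298:
       opt  loss_x100
1  rmsprop        430
4  rmsprop        480
5     adam        298
6     adam        387
7  rmsprop        469
add column loss_x100_plus_2 = t['loss_x100'] + 2:
       opt  loss_x100  loss_x100_plus_2
1  rmsprop        430               432
4  rmsprop        480               482
5     adam        298               300
6     adam        387               389
7  rmsprop        469               471
take 3 rows with smallest loss_x100_plus_2:
       opt  loss_x100  loss_x100_plus_2
5     adam        298               300
6     adam        387               389
1  rmsprop        430               432
group by opt: max(loss_x100), sum(loss_x100_plus_2):
         loss_x100  loss_x100_plus_2
opt                                 
adam           387               689
rmsprop        430               432
Taking the sum of column 'loss_x100' gives 817.

817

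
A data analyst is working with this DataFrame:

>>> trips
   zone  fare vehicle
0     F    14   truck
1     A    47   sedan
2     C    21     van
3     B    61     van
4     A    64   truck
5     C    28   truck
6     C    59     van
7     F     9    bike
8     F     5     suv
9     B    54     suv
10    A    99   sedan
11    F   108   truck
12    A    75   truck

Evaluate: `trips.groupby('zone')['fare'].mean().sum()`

group by zone, mean of fare:
zone
A    71.25
B    57.50
C    36.00
F    34.00
Name: fare, dtype: float64
Then the sum of the resulting series: 198.75

198.75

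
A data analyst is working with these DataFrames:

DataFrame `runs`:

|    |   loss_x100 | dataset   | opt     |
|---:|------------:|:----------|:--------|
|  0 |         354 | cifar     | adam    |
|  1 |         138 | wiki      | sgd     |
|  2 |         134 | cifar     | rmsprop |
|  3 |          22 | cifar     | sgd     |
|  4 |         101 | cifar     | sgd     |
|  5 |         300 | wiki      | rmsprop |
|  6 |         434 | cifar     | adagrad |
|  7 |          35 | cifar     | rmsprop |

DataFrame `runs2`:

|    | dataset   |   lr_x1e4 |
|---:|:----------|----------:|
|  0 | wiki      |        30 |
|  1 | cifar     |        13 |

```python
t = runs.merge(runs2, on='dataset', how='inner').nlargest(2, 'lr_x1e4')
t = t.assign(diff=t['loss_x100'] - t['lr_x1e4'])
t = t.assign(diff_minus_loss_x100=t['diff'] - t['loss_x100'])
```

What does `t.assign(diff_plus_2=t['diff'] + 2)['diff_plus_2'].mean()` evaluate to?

merge on 'dataset' (how='inner') → 8 rows:
   loss_x100 dataset      opt  lr_x1e4
0        354   cifar     adam       13
1        138    wiki      sgd       30
2        134   cifar  rmsprop       13
3         22   cifar      sgd       13
4        101   cifar      sgd       13
5        300    wiki  rmsprop       30
6        434   cifar  adagrad       13
7         35   cifar  rmsprop       13
take 2 rows with largest lr_x1e4:
   loss_x100 dataset      opt  lr_x1e4
1        138    wiki      sgd       30
5        300    wiki  rmsprop       30
add column diff = t['loss_x100'] - t['lr_x1e4']:
   loss_x100 dataset      opt  lr_x1e4  diff
1        138    wiki      sgd       30   108
5        300    wiki  rmsprop       30   270
add column diff_minus_loss_x100 = t['diff'] - t['loss_x100']:
   loss_x100 dataset      opt  lr_x1e4  diff  diff_minus_loss_x100
1        138    wiki      sgd       30   108                   -30
5        300    wiki  rmsprop       30   270                   -30
add column diff_plus_2 = t['diff'] + 2:
   loss_x100 dataset      opt  lr_x1e4  diff  diff_minus_loss_x100  diff_plus_2
1        138    wiki      sgd       30   108                   -30          110
5        300    wiki  rmsprop       30   270                   -30          272
So mean() = 191.0.

191.0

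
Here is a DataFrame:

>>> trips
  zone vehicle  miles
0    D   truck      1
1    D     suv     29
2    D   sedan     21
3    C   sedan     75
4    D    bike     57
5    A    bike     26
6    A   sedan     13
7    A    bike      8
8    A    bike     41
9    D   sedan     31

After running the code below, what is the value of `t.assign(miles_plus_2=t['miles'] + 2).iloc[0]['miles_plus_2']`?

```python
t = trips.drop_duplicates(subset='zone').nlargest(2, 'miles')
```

drop duplicate zone (keep=first):
  zone vehicle  miles
0    D   truck      1
3    C   sedan     75
5    A    bike     26
take 2 rows with largest miles:
  zone vehicle  miles
3    C   sedan     75
5    A    bike     26
add column miles_plus_2 = t['miles'] + 2:
  zone vehicle  miles  miles_plus_2
3    C   sedan     75            77
5    A    bike     26            28
Finally, value at position 0, column 'miles_plus_2' = 77.

77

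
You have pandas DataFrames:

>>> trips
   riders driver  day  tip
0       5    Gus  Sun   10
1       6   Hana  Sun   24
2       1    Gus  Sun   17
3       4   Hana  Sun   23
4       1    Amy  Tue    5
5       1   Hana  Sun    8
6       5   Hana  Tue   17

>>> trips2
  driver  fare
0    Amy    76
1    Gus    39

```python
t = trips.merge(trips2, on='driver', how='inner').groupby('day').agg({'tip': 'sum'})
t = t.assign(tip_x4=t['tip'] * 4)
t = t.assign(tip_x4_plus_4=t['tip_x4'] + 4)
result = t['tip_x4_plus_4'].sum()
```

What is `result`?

merge on 'driver' (how='inner') → 3 rows:
   riders driver  day  tip  fare
0       5    Gus  Sun   10    39
1       1    Gus  Sun   17    39
2       1    Amy  Tue    5    76
group by day, sum of tip:
     tip
day     
Sun   27
Tue    5
add column tip_x4 = t['tip'] * 4:
     tip  tip_x4
day             
Sun   27     108
Tue    5      20
add column tip_x4_plus_4 = t['tip_x4'] + 4:
     tip  tip_x4  tip_x4_plus_4
day                            
Sun   27     108            112
Tue    5      20             24
sum of column 'tip_x4_plus_4' → 136

136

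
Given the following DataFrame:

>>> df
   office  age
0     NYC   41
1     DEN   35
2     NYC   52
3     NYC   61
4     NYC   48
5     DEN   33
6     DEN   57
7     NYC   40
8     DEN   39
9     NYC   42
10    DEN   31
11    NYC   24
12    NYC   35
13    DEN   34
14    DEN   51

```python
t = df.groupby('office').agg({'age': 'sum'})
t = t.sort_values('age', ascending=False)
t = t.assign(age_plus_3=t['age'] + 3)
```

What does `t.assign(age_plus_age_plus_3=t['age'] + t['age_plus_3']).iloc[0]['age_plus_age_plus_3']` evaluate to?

689

group by office, sum of age:
        age
office     
DEN     280
NYC     343
sort by age descending:
        age
office     
NYC     343
DEN     280
add column age_plus_3 = t['age'] + 3:
        age  age_plus_3
office                 
NYC     343         346
DEN     280         283
add column age_plus_age_plus_3 = t['age'] + t['age_plus_3']:
        age  age_plus_3  age_plus_age_plus_3
office                                      
NYC     343         346                  689
DEN     280         283                  563
So iloc[0]['age_plus_age_plus_3'] = 689.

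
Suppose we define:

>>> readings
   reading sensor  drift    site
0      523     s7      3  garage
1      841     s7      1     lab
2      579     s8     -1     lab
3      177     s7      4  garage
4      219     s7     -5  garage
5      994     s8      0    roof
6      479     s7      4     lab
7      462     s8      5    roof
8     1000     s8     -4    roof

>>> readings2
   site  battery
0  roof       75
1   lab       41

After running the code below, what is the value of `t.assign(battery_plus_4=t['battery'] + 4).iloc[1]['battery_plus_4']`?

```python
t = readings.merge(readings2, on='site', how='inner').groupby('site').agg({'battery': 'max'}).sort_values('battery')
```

79

merge on 'site' (how='inner') → 6 rows:
   reading sensor  drift  site  battery
0      841     s7      1   lab       41
1      579     s8     -1   lab       41
2      994     s8      0  roof       75
3      479     s7      4   lab       41
4      462     s8      5  roof       75
5     1000     s8     -4  roof       75
group by site, max of battery:
      battery
site         
lab        41
roof       75
sort by battery:
      battery
site         
lab        41
roof       75
add column battery_plus_4 = t['battery'] + 4:
      battery  battery_plus_4
site                         
lab        41              45
roof       75              79
Hence 79.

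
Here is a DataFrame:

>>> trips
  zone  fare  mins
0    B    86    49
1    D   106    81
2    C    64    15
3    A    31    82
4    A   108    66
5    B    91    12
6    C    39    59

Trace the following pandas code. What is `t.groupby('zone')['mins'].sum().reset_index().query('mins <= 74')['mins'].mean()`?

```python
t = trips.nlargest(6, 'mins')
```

take 6 rows with largest mins:
  zone  fare  mins
3    A    31    82
1    D   106    81
4    A   108    66
6    C    39    59
0    B    86    49
2    C    64    15
group by zone, sum of mins:
zone
A    148
B     49
C     74
D     81
Name: mins, dtype: int64
reset_index():
  zone  mins
0    A   148
1    B    49
2    C    74
3    D    81
filter rows where mins <= 74:
  zone  mins
1    B    49
2    C    74
Then the mean of column 'mins': 61.5

61.5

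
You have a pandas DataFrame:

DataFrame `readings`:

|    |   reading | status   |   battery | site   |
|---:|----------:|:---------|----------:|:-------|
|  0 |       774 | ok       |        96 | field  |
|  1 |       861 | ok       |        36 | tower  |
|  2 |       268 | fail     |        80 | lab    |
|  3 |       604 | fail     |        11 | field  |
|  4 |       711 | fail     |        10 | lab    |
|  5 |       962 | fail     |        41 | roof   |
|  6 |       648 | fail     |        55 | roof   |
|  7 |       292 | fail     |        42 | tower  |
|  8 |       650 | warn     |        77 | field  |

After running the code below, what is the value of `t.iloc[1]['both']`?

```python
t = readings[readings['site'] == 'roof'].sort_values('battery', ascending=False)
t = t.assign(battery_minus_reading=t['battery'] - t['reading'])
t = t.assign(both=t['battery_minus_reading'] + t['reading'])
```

41

filter rows where site == 'roof':
   reading status  battery  site
5      962   fail       41  roof
6      648   fail       55  roof
sort by battery descending:
   reading status  battery  site
6      648   fail       55  roof
5      962   fail       41  roof
add column battery_minus_reading = t['battery'] - t['reading']:
   reading status  battery  site  battery_minus_reading
6      648   fail       55  roof                   -593
5      962   fail       41  roof                   -921
add column both = t['battery_minus_reading'] + t['reading']:
   reading status  battery  site  battery_minus_reading  both
6      648   fail       55  roof                   -593    55
5      962   fail       41  roof                   -921    41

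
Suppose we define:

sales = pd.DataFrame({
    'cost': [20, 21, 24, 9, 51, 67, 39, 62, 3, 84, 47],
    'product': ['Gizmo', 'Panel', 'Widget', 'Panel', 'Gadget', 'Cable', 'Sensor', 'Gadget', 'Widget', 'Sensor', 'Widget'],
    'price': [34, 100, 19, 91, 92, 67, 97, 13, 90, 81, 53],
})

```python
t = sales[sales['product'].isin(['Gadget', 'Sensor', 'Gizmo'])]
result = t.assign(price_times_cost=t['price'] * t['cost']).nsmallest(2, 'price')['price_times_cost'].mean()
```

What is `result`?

filter rows where product in ['Gadget', 'Sensor', 'Gizmo']:
   cost product  price
0    20   Gizmo     34
4    51  Gadget     92
6    39  Sensor     97
7    62  Gadget     13
9    84  Sensor     81
add column price_times_cost = t['price'] * t['cost']:
   cost product  price  price_times_cost
0    20   Gizmo     34               680
4    51  Gadget     92              4692
6    39  Sensor     97              3783
7    62  Gadget     13               806
9    84  Sensor     81              6804
take 2 rows with smallest price:
   cost product  price  price_times_cost
7    62  Gadget     13               806
0    20   Gizmo     34               680
Finally, mean of column 'price_times_cost' = 743.0.

743.0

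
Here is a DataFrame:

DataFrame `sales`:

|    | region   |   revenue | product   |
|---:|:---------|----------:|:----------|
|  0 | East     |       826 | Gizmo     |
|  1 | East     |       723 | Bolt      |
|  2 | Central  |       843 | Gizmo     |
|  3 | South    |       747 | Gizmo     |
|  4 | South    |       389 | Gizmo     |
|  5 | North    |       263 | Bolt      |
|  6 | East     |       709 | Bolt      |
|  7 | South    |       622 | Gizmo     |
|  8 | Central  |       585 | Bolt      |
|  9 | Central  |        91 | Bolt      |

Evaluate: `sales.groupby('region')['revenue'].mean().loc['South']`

group by region, mean of revenue:
region
Central    506.333333
East       752.666667
North      263.000000
South      586.000000
Name: revenue, dtype: float64
Hence 586.0.

586.0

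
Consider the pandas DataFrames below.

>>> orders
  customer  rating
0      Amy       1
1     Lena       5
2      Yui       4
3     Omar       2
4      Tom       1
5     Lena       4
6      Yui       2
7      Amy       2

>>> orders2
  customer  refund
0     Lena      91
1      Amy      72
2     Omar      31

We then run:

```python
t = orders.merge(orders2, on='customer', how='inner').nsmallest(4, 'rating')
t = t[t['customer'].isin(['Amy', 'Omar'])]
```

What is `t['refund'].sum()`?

175

merge on 'customer' (how='inner') → 5 rows:
  customer  rating  refund
0      Amy       1      72
1     Lena       5      91
2     Omar       2      31
3     Lena       4      91
4      Amy       2      72
take 4 rows with smallest rating:
  customer  rating  refund
0      Amy       1      72
2     Omar       2      31
4      Amy       2      72
3     Lena       4      91
filter rows where customer in ['Amy', 'Omar']:
  customer  rating  refund
0      Amy       1      72
2     Omar       2      31
4      Amy       2      72
sum of column 'refund' → 175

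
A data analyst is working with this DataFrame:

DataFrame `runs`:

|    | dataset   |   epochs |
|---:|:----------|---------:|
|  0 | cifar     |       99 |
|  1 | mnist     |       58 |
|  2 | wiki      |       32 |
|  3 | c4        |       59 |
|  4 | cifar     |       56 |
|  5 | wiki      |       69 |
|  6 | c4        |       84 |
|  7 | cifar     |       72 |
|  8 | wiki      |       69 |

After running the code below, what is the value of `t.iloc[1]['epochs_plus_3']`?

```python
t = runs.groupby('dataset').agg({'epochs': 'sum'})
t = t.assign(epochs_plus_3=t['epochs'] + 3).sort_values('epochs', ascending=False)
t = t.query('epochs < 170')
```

group by dataset, sum of epochs:
         epochs
dataset        
c4          143
cifar       227
mnist        58
wiki        170
add column epochs_plus_3 = t['epochs'] + 3:
         epochs  epochs_plus_3
dataset                       
c4          143            146
cifar       227            230
mnist        58             61
wiki        170            173
sort by epochs descending:
         epochs  epochs_plus_3
dataset                       
cifar       227            230
wiki        170            173
c4          143            146
mnist        58             61
filter rows where epochs < 170:
         epochs  epochs_plus_3
dataset                       
c4          143            146
mnist        58             61

61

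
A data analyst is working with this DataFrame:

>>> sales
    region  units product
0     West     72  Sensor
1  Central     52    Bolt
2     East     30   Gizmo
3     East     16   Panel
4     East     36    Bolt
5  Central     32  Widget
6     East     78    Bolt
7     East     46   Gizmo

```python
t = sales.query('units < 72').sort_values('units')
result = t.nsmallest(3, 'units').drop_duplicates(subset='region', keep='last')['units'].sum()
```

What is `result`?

62

filter rows where units < 72:
    region  units product
1  Central     52    Bolt
2     East     30   Gizmo
3     East     16   Panel
4     East     36    Bolt
5  Central     32  Widget
7     East     46   Gizmo
sort by units:
    region  units product
3     East     16   Panel
2     East     30   Gizmo
5  Central     32  Widget
4     East     36    Bolt
7     East     46   Gizmo
1  Central     52    Bolt
take 3 rows with smallest units:
    region  units product
3     East     16   Panel
2     East     30   Gizmo
5  Central     32  Widget
drop duplicate region (keep=last):
    region  units product
2     East     30   Gizmo
5  Central     32  Widget
Hence 62.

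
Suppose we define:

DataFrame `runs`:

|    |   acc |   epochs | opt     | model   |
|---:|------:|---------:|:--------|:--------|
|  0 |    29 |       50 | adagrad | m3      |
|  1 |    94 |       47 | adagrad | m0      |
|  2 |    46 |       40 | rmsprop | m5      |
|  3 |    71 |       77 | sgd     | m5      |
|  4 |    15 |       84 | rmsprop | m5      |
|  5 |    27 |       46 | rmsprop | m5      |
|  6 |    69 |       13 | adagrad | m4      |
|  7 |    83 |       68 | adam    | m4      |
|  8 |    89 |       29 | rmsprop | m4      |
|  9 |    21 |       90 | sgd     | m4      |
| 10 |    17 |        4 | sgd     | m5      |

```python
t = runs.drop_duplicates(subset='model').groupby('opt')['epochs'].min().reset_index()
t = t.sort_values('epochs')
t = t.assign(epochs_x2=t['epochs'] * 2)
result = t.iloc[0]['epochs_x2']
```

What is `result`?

26

drop duplicate model (keep=first):
   acc  epochs      opt model
0   29      50  adagrad    m3
1   94      47  adagrad    m0
2   46      40  rmsprop    m5
6   69      13  adagrad    m4
group by opt, min of epochs:
opt
adagrad    13
rmsprop    40
Name: epochs, dtype: int64
reset_index():
       opt  epochs
0  adagrad      13
1  rmsprop      40
sort by epochs:
       opt  epochs
0  adagrad      13
1  rmsprop      40
add column epochs_x2 = t['epochs'] * 2:
       opt  epochs  epochs_x2
0  adagrad      13         26
1  rmsprop      40         80
Then the value at position 0, column 'epochs_x2': 26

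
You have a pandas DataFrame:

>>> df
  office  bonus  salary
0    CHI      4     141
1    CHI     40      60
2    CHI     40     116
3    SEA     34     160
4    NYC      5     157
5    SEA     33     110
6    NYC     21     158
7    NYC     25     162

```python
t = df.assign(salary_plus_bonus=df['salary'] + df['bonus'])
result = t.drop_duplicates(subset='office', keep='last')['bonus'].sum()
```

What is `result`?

98

add column salary_plus_bonus = df['salary'] + df['bonus']:
  office  bonus  salary  salary_plus_bonus
0    CHI      4     141                145
1    CHI     40      60                100
2    CHI     40     116                156
3    SEA     34     160                194
4    NYC      5     157                162
5    SEA     33     110                143
6    NYC     21     158                179
7    NYC     25     162                187
drop duplicate office (keep=last):
  office  bonus  salary  salary_plus_bonus
2    CHI     40     116                156
5    SEA     33     110                143
7    NYC     25     162                187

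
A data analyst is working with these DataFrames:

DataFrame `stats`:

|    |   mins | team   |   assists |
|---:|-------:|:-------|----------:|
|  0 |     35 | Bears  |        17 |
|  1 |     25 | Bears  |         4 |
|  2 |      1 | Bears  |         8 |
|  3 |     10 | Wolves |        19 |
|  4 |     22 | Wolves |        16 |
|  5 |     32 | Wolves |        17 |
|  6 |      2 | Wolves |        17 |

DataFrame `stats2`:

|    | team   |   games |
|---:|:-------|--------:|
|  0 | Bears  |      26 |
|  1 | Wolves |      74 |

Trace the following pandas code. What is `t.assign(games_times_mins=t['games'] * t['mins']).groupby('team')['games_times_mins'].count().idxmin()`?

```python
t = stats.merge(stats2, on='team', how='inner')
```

merge on 'team' (how='inner') → 7 rows:
   mins    team  assists  games
0    35   Bears       17     26
1    25   Bears        4     26
2     1   Bears        8     26
3    10  Wolves       19     74
4    22  Wolves       16     74
5    32  Wolves       17     74
6     2  Wolves       17     74
add column games_times_mins = t['games'] * t['mins']:
   mins    team  assists  games  games_times_mins
0    35   Bears       17     26               910
1    25   Bears        4     26               650
2     1   Bears        8     26                26
3    10  Wolves       19     74               740
4    22  Wolves       16     74              1628
5    32  Wolves       17     74              2368
6     2  Wolves       17     74               148
group by team, count of games_times_mins:
team
Bears     3
Wolves    4
Name: games_times_mins, dtype: int64

Bears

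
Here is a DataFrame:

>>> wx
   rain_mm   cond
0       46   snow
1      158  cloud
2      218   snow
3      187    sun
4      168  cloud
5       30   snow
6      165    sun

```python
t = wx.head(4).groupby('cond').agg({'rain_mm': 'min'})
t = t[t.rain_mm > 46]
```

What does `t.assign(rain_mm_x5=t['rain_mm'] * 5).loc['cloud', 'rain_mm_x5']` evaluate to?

take first 4 rows:
   rain_mm   cond
0       46   snow
1      158  cloud
2      218   snow
3      187    sun
group by cond, min of rain_mm:
       rain_mm
cond          
cloud      158
snow        46
sun        187
filter rows where rain_mm > 46:
       rain_mm
cond          
cloud      158
sun        187
add column rain_mm_x5 = t['rain_mm'] * 5:
       rain_mm  rain_mm_x5
cond                      
cloud      158         790
sun        187         935
Hence 790.

790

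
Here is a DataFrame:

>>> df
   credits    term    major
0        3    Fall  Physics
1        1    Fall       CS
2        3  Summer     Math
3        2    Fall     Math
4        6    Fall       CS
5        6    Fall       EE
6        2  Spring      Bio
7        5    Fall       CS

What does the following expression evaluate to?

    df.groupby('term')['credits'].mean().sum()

group by term, mean of credits:
term
Fall      3.833333
Spring    2.000000
Summer    3.000000
Name: credits, dtype: float64
So sum() = 8.83333333333.

8.83333333333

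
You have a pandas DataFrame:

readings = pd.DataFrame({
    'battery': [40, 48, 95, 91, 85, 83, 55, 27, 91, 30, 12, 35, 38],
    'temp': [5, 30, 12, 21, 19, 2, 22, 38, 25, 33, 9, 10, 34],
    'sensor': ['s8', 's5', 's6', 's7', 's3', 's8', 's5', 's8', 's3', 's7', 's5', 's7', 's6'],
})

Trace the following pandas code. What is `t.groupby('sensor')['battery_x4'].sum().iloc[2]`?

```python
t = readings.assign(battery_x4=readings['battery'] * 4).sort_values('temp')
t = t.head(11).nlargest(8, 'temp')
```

add column battery_x4 = readings['battery'] * 4:
    battery  temp sensor  battery_x4
0        40     5     s8         160
1        48    30     s5         192
2        95    12     s6         380
3        91    21     s7         364
4        85    19     s3         340
5        83     2     s8         332
6        55    22     s5         220
7        27    38     s8         108
8        91    25     s3         364
9        30    33     s7         120
10       12     9     s5          48
11       35    10     s7         140
12       38    34     s6         152
sort by temp:
    battery  temp sensor  battery_x4
5        83     2     s8         332
0        40     5     s8         160
10       12     9     s5          48
11       35    10     s7         140
2        95    12     s6         380
4        85    19     s3         340
3        91    21     s7         364
6        55    22     s5         220
8        91    25     s3         364
1        48    30     s5         192
9        30    33     s7         120
12       38    34     s6         152
7        27    38     s8         108
take first 11 rows:
    battery  temp sensor  battery_x4
5        83     2     s8         332
0        40     5     s8         160
10       12     9     s5          48
11       35    10     s7         140
2        95    12     s6         380
4        85    19     s3         340
3        91    21     s7         364
6        55    22     s5         220
8        91    25     s3         364
1        48    30     s5         192
9        30    33     s7         120
take 8 rows with largest temp:
    battery  temp sensor  battery_x4
9        30    33     s7         120
1        48    30     s5         192
8        91    25     s3         364
6        55    22     s5         220
3        91    21     s7         364
4        85    19     s3         340
2        95    12     s6         380
11       35    10     s7         140
group by sensor, sum of battery_x4:
sensor
s3    704
s5    412
s6    380
s7    624
Name: battery_x4, dtype: int64
Reading off the value at position 2, we get 380.

380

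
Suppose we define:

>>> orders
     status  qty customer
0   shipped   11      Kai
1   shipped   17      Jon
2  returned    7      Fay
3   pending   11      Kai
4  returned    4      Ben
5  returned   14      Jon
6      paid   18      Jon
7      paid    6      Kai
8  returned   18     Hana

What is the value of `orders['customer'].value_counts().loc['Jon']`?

value_counts of customer:
customer
Kai     3
Jon     3
Fay     1
Ben     1
Hana    1
Name: count, dtype: int64
value at index 'Jon' → 3

3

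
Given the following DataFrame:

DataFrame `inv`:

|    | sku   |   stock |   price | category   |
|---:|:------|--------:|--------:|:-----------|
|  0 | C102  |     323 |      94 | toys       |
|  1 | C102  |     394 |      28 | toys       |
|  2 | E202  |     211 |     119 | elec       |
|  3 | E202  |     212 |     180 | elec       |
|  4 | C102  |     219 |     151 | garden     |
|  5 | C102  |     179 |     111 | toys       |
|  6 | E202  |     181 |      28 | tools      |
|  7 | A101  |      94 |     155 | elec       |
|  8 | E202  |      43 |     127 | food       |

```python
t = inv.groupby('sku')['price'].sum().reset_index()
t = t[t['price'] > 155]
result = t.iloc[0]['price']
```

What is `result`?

384

group by sku, sum of price:
sku
A101    155
C102    384
E202    454
Name: price, dtype: int64
reset_index():
    sku  price
0  A101    155
1  C102    384
2  E202    454
filter rows where price > 155:
    sku  price
1  C102    384
2  E202    454
The value at position 0, column 'price' is 384.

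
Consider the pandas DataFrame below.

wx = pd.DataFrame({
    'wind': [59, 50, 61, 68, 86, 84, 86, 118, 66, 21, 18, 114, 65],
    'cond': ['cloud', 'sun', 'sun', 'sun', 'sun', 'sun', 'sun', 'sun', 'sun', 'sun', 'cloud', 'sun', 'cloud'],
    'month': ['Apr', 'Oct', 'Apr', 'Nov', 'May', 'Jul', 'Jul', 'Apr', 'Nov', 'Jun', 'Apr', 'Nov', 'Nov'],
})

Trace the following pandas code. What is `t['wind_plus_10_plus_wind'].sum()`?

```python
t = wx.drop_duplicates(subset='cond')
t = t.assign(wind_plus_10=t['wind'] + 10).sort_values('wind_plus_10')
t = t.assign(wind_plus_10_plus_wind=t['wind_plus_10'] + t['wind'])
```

drop duplicate cond (keep=first):
   wind   cond month
0    59  cloud   Apr
1    50    sun   Oct
add column wind_plus_10 = t['wind'] + 10:
   wind   cond month  wind_plus_10
0    59  cloud   Apr            69
1    50    sun   Oct            60
sort by wind_plus_10:
   wind   cond month  wind_plus_10
1    50    sun   Oct            60
0    59  cloud   Apr            69
add column wind_plus_10_plus_wind = t['wind_plus_10'] + t['wind']:
   wind   cond month  wind_plus_10  wind_plus_10_plus_wind
1    50    sun   Oct            60                     110
0    59  cloud   Apr            69                     128

238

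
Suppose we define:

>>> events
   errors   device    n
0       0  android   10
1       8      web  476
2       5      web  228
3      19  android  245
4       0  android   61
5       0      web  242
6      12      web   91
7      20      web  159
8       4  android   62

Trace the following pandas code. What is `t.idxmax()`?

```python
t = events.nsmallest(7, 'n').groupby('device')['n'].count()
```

web

take 7 rows with smallest n:
   errors   device    n
0       0  android   10
4       0  android   61
8       4  android   62
6      12      web   91
7      20      web  159
2       5      web  228
5       0      web  242
group by device, count of n:
device
android    3
web        4
Name: n, dtype: int64
So idxmax() = web.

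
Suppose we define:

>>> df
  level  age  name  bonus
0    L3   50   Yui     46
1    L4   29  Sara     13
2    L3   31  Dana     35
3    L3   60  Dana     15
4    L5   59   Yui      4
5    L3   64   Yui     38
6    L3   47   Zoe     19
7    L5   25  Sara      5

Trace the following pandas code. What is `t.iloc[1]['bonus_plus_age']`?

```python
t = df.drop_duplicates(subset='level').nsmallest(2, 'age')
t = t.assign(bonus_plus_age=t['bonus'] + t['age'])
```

96

drop duplicate level (keep=first):
  level  age  name  bonus
0    L3   50   Yui     46
1    L4   29  Sara     13
4    L5   59   Yui      4
take 2 rows with smallest age:
  level  age  name  bonus
1    L4   29  Sara     13
0    L3   50   Yui     46
add column bonus_plus_age = t['bonus'] + t['age']:
  level  age  name  bonus  bonus_plus_age
1    L4   29  Sara     13              42
0    L3   50   Yui     46              96
value at position 1, column 'bonus_plus_age' → 96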